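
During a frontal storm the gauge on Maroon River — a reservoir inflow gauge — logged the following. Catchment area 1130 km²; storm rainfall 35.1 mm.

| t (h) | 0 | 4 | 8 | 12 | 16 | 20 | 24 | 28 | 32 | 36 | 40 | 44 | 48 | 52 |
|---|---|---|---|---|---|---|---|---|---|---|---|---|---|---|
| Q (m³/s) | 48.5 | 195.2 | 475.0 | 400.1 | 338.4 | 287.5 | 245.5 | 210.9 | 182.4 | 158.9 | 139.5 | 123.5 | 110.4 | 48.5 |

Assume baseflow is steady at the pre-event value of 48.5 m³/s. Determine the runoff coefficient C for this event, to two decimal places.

C ≈ 0.83

ΣQ_DR = 2285 m³/s; V = ΣQ_DR·Δt = 3.291 × 10^7 m³.
Runoff depth d = V / A = 29.12 mm.
C = d / P = 29.12 / 35.1 = 0.83.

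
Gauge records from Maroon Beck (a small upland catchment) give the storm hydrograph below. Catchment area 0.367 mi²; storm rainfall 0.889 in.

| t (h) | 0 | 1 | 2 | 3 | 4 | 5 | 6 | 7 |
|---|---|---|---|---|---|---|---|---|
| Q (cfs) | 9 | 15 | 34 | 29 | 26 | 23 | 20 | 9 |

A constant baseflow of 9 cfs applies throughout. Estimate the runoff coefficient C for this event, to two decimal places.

C ≈ 0.44

ΣQ_DR = 93.00 cfs; V = ΣQ_DR·Δt = 3.348 × 10^5 ft³.
Runoff depth d = V / A = 0.3927 in.
C = d / P = 0.3927 / 0.889 = 0.44.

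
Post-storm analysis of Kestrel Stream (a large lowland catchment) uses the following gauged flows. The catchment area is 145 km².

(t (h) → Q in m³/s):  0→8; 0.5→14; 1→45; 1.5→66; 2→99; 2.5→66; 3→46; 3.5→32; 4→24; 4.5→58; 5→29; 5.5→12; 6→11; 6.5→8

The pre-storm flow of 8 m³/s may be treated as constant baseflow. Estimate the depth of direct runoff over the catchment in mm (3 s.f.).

Direct runoff: 0.0, 6.0, 37.0, 58.0, 91.0, 58.0, 38.0, 24.0, 16.0, 50.0, 21.0, 4.0, 3.0, 0.0 m³/s; ΣQ_DR = 406.0 m³/s.
V = ΣQ_DR · Δt = 406.0 × 1800 s = 7.308 × 10^5 m³.
Over A = 145 km², depth = V / A = 5.04 mm.

d ≈ 5.04 mm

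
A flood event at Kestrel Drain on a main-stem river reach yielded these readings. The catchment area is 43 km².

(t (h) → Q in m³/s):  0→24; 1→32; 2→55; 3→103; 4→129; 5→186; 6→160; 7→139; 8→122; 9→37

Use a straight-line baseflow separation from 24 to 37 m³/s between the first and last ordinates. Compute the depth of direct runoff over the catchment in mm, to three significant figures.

d ≈ 57.1 mm

Direct runoff: 0.00, 6.56, 28.11, 74.67, 99.22, 154.78, 127.33, 104.89, 86.44, 0.00 m³/s; ΣQ_DR = 682.0 m³/s.
V = ΣQ_DR · Δt = 682.0 × 3600 s = 2.455 × 10^6 m³.
Over A = 43 km², depth = V / A = 57.1 mm.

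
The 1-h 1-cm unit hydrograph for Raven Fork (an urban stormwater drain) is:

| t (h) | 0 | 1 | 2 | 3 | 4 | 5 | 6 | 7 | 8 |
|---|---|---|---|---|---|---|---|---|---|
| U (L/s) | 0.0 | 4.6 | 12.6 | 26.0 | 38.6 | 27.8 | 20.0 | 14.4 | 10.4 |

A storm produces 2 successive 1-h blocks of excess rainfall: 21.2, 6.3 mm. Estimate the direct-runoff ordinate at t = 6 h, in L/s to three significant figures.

By discrete convolution, Q_j = Σ (P_i / 10 mm) · U_{j−i}.
At t = 6 h (j=6): Q = (21.2/10)·20.0 + (6.3/10)·27.8 = 59.9 L/s.

Q ≈ 59.9 L/s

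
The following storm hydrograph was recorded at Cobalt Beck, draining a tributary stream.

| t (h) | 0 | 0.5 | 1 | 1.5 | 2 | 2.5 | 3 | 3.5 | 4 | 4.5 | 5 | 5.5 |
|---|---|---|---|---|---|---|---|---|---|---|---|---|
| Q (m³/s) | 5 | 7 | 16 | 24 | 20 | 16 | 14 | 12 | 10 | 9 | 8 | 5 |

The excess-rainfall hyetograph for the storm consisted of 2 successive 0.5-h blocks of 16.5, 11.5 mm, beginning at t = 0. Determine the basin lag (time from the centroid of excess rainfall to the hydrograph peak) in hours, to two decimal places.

t_L ≈ 1.04 h

Centroid of excess rainfall: t_c = Σ P_i·t̄_i / ΣP_i = 0.4554 h (block centres at 0.25, 0.75 h).
Hydrograph peak occurs at t = 1.5 h, so basin lag t_L = 1.5 − 0.4554 = 1.04 h.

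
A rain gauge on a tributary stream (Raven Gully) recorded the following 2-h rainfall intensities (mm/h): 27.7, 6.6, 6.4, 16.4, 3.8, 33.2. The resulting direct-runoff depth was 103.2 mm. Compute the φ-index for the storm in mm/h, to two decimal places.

Only the 3 blocks with intensity above φ contribute runoff: 27.7, 16.4, 33.2 mm/h.
Σ(I−φ)·Δt = d  ⇒  (27.7+16.4+33.2 − 3φ)·2 = 103.2
φ = (77.30 − 103.2/2) / 3 = 8.57 mm/h.

φ ≈ 8.57 mm/h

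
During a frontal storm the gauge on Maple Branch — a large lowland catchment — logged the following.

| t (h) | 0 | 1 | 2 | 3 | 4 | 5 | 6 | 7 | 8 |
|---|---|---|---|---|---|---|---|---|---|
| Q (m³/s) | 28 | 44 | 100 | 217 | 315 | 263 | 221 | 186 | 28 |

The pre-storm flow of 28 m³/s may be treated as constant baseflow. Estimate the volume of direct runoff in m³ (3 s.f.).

Direct-runoff ordinates (Q − Q_b): 0.0, 16.0, 72.0, 189.0, 287.0, 235.0, 193.0, 158.0, 0.0 m³/s.
ΣQ_DR = 1150 m³/s.
With Δt = 1 h = 3600 s, V = ΣQ_DR · Δt = 1150 × 3600 = 4.14 × 10^6 m³.

V ≈ 4.14 × 10^6 m³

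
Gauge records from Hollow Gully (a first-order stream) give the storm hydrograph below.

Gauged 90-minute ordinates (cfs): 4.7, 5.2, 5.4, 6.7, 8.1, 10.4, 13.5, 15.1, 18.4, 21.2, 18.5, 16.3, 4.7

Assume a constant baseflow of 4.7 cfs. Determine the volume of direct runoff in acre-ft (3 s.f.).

V ≈ 10.8 acre-ft

Direct-runoff ordinates (Q − Q_b): 0.0, 0.5, 0.7, 2.0, 3.4, 5.7, 8.8, 10.4, 13.7, 16.5, 13.8, 11.6, 0.0 cfs.
ΣQ_DR = 87.10 cfs.
With Δt = 1.5 h = 5400 s, V = ΣQ_DR · Δt = 87.10 × 5400 = 4.70 × 10^5 ft³ = 10.8 acre-ft.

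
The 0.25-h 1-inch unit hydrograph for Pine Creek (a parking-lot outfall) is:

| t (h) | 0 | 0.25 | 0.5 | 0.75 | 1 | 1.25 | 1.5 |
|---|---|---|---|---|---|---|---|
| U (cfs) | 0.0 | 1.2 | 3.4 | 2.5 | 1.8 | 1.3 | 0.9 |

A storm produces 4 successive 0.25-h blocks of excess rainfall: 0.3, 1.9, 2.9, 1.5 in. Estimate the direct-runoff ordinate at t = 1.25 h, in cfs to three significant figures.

Q ≈ 16.2 cfs

By discrete convolution, Q_j = Σ (P_i / 1 in) · U_{j−i}.
At t = 1.25 h (j=5): Q = (0.3/1)·1.3 + (1.9/1)·1.8 + (2.9/1)·2.5 + (1.5/1)·3.4 = 16.2 cfs.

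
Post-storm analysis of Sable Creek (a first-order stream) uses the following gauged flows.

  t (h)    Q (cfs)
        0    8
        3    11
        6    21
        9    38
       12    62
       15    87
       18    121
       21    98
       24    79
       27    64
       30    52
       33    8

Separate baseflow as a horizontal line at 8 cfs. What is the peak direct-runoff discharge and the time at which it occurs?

Q_p = 113.0 cfs at t = 18 h

Subtracting baseflow gives direct-runoff ordinates: 0.0, 3.0, 13.0, 30.0, 54.0, 79.0, 113.0, 90.0, 71.0, 56.0, 44.0, 0.0 cfs.
The maximum is 113.0 cfs, occurring at the reading for t = 18 h.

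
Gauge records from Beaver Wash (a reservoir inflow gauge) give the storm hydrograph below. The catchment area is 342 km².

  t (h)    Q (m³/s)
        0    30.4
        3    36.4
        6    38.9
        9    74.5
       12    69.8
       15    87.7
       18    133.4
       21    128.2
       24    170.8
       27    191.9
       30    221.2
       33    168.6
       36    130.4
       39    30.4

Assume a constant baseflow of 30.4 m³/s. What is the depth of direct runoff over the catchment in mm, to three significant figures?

Direct runoff: 0.0, 6.0, 8.5, 44.1, 39.4, 57.3, 103.0, 97.8, 140.4, 161.5, 190.8, 138.2, 100.0, 0.0 m³/s; ΣQ_DR = 1087 m³/s.
V = ΣQ_DR · Δt = 1087 × 10800 s = 1.174 × 10^7 m³.
Over A = 342 km², depth = V / A = 34.3 mm.

d ≈ 34.3 mm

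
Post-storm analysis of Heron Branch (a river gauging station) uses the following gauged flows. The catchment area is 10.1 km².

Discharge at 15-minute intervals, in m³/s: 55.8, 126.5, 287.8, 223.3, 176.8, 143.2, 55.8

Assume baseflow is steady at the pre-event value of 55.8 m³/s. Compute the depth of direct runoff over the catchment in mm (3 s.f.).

Direct runoff: 0.0, 70.7, 232.0, 167.5, 121.0, 87.4, 0.0 m³/s; ΣQ_DR = 678.6 m³/s.
V = ΣQ_DR · Δt = 678.6 × 900 s = 6.107 × 10^5 m³.
Over A = 10.1 km², depth = V / A = 60.5 mm.

d ≈ 60.5 mm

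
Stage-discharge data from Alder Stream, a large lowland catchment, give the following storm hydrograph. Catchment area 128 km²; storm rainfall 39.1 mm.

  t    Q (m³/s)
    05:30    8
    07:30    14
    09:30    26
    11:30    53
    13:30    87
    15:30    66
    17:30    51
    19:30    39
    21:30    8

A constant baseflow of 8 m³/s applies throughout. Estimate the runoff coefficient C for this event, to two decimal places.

C ≈ 0.40

ΣQ_DR = 280.0 m³/s; V = ΣQ_DR·Δt = 2.016 × 10^6 m³.
Runoff depth d = V / A = 15.75 mm.
C = d / P = 15.75 / 39.1 = 0.40.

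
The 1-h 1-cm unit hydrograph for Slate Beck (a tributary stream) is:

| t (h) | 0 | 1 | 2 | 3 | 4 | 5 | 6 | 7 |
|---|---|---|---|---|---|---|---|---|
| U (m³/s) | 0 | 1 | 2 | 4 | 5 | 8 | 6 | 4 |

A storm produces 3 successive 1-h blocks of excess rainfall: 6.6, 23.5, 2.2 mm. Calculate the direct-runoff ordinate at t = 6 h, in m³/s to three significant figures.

Q ≈ 23.9 m³/s

By discrete convolution, Q_j = Σ (P_i / 10 mm) · U_{j−i}.
At t = 6 h (j=6): Q = (6.6/10)·6 + (23.5/10)·8 + (2.2/10)·5 = 23.9 m³/s.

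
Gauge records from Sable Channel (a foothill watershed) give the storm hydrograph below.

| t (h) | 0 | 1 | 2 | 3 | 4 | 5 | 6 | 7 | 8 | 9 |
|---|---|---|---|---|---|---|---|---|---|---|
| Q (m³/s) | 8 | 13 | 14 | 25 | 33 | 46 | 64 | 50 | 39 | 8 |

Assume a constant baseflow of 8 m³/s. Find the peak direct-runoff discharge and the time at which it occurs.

Q_p = 56.0 m³/s at t = 6 h

Subtracting baseflow gives direct-runoff ordinates: 0.0, 5.0, 6.0, 17.0, 25.0, 38.0, 56.0, 42.0, 31.0, 0.0 m³/s.
The maximum is 56.0 m³/s, occurring at the reading for t = 6 h.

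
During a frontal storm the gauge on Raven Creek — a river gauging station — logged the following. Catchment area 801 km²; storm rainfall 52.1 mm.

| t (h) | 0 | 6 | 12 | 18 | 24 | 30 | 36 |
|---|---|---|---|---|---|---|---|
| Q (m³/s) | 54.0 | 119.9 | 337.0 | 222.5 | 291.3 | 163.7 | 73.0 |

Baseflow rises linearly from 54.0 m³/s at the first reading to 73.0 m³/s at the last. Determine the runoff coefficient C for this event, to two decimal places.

C ≈ 0.42

ΣQ_DR = 816.9 m³/s; V = ΣQ_DR·Δt = 1.765 × 10^7 m³.
Runoff depth d = V / A = 22.03 mm.
C = d / P = 22.03 / 52.1 = 0.42.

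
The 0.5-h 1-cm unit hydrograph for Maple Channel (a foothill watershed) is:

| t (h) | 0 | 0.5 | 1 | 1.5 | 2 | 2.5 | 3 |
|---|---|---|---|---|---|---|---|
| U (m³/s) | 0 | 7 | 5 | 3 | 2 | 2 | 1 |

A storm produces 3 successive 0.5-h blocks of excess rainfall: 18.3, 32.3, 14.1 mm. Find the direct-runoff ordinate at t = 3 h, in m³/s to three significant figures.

Q ≈ 11.1 m³/s

By discrete convolution, Q_j = Σ (P_i / 10 mm) · U_{j−i}.
At t = 3 h (j=6): Q = (18.3/10)·1 + (32.3/10)·2 + (14.1/10)·2 = 11.1 m³/s.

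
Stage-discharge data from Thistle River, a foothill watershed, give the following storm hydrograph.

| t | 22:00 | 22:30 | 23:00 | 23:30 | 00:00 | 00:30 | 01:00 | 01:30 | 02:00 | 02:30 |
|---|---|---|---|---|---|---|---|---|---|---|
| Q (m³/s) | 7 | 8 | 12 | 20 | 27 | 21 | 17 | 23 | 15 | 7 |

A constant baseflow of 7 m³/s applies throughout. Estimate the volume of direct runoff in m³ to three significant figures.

Direct-runoff ordinates (Q − Q_b): 0.0, 1.0, 5.0, 13.0, 20.0, 14.0, 10.0, 16.0, 8.0, 0.0 m³/s.
ΣQ_DR = 87.00 m³/s.
With Δt = 0.5 h = 1800 s, V = ΣQ_DR · Δt = 87.00 × 1800 = 1.57 × 10^5 m³.

V ≈ 1.57 × 10^5 m³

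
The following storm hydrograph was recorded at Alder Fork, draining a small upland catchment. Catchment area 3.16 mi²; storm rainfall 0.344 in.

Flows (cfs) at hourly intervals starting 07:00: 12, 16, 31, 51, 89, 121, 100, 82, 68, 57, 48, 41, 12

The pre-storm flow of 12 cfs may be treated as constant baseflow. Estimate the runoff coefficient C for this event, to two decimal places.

ΣQ_DR = 572.0 cfs; V = ΣQ_DR·Δt = 2.059 × 10^6 ft³.
Runoff depth d = V / A = 0.2805 in.
C = d / P = 0.2805 / 0.344 = 0.82.

C ≈ 0.82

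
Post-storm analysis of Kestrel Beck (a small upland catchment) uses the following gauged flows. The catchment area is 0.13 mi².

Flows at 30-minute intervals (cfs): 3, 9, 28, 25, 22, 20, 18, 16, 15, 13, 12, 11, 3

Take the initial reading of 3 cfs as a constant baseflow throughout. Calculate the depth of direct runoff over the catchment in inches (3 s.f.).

Direct runoff: 0.0, 6.0, 25.0, 22.0, 19.0, 17.0, 15.0, 13.0, 12.0, 10.0, 9.0, 8.0, 0.0 cfs; ΣQ_DR = 156.0 cfs.
V = ΣQ_DR · Δt = 156.0 × 1800 s = 2.808 × 10^5 ft³.
Over A = 0.13 mi², depth = V / A = 0.930 in.

d ≈ 0.930 in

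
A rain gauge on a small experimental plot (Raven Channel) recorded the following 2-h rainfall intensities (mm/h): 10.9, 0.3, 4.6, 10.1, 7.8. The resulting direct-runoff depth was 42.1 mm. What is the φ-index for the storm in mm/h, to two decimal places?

Only the 4 blocks with intensity above φ contribute runoff: 10.9, 4.6, 10.1, 7.8 mm/h.
Σ(I−φ)·Δt = d  ⇒  (10.9+4.6+10.1+7.8 − 4φ)·2 = 42.1
φ = (33.40 − 42.1/2) / 4 = 3.09 mm/h.

φ ≈ 3.09 mm/h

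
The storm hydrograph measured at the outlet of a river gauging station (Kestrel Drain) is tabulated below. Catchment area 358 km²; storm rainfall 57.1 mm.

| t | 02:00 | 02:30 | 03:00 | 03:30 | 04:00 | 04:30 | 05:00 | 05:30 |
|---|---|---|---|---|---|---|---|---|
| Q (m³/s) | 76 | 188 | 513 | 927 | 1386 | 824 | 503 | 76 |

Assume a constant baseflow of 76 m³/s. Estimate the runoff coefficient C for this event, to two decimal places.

C ≈ 0.34

ΣQ_DR = 3885 m³/s; V = ΣQ_DR·Δt = 6.993 × 10^6 m³.
Runoff depth d = V / A = 19.53 mm.
C = d / P = 19.53 / 57.1 = 0.34.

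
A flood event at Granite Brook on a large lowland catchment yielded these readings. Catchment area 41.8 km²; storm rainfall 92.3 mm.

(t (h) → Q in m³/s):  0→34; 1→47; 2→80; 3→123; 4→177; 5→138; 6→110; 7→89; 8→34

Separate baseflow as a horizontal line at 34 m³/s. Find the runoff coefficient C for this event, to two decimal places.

C ≈ 0.49

ΣQ_DR = 526.0 m³/s; V = ΣQ_DR·Δt = 1.894 × 10^6 m³.
Runoff depth d = V / A = 45.30 mm.
C = d / P = 45.30 / 92.3 = 0.49.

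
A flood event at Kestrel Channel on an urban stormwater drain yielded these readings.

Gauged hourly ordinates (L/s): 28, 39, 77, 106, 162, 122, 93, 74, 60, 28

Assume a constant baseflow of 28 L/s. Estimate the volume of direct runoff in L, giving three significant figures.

Direct-runoff ordinates (Q − Q_b): 0.0, 11.0, 49.0, 78.0, 134.0, 94.0, 65.0, 46.0, 32.0, 0.0 L/s.
ΣQ_DR = 509.0 L/s.
With Δt = 1 h = 3600 s, V = ΣQ_DR · Δt = 509.0 × 3600 = 1.83 × 10^6 L.

V ≈ 1.83 × 10^6 L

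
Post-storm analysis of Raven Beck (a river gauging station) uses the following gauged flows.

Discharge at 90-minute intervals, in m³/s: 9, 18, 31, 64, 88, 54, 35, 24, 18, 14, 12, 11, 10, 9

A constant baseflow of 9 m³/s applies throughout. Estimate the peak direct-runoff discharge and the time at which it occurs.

Q_p = 79.0 m³/s at t = 6 h

Subtracting baseflow gives direct-runoff ordinates: 0.0, 9.0, 22.0, 55.0, 79.0, 45.0, 26.0, 15.0, 9.0, 5.0, 3.0, 2.0, 1.0, 0.0 m³/s.
The maximum is 79.0 m³/s, occurring at the reading for t = 6 h.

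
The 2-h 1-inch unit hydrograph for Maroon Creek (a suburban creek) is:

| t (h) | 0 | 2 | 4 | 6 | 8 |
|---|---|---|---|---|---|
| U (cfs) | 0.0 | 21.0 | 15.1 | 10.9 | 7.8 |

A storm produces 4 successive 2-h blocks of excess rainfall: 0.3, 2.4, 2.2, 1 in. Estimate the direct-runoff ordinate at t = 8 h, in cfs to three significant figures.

Q ≈ 82.7 cfs

By discrete convolution, Q_j = Σ (P_i / 1 in) · U_{j−i}.
At t = 8 h (j=4): Q = (0.3/1)·7.8 + (2.4/1)·10.9 + (2.2/1)·15.1 + (1/1)·21.0 = 82.7 cfs.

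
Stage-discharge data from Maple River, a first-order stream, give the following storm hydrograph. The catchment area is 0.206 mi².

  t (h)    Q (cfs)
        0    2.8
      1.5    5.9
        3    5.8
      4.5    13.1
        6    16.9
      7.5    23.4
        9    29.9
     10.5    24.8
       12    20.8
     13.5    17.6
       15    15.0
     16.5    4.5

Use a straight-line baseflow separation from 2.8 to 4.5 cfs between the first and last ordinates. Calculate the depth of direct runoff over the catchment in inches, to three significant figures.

Direct runoff: 0.00, 2.95, 2.69, 9.84, 13.48, 19.83, 26.17, 20.92, 16.76, 13.41, 10.65, 0.00 cfs; ΣQ_DR = 136.7 cfs.
V = ΣQ_DR · Δt = 136.7 × 5400 s = 7.382 × 10^5 ft³.
Over A = 0.206 mi², depth = V / A = 1.54 in.

d ≈ 1.54 in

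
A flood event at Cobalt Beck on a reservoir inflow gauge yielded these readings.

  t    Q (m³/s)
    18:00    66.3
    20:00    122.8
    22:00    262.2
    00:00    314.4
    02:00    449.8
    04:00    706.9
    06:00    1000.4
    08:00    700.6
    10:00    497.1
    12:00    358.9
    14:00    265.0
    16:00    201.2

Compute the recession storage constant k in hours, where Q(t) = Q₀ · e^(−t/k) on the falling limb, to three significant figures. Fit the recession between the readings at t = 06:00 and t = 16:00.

On the falling limb, Q drops from 1000.4 to 201.2 m³/s between t = 06:00 and t = 16:00 (Δt = 10 h).
k = −Δt / ln(Q₂/Q₁) = −10 / ln(201.2/1000.4) = 6.23 h.

k ≈ 6.23 h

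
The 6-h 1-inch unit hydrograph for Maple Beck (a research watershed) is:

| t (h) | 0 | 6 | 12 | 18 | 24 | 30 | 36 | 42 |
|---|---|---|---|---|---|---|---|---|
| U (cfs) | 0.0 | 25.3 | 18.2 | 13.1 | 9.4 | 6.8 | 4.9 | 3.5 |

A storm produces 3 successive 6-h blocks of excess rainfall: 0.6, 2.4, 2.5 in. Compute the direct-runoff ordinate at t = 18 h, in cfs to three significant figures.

By discrete convolution, Q_j = Σ (P_i / 1 in) · U_{j−i}.
At t = 18 h (j=3): Q = (0.6/1)·13.1 + (2.4/1)·18.2 + (2.5/1)·25.3 = 115 cfs.

Q ≈ 115 cfs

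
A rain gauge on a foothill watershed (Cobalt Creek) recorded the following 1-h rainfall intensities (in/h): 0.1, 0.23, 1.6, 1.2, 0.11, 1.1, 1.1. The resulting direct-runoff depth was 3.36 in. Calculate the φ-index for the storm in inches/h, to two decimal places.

φ ≈ 0.41 in/h

Only the 4 blocks with intensity above φ contribute runoff: 1.6, 1.2, 1.1, 1.1 in/h.
Σ(I−φ)·Δt = d  ⇒  (1.6+1.2+1.1+1.1 − 4φ)·1 = 3.36
φ = (5.000 − 3.36/1) / 4 = 0.41 in/h.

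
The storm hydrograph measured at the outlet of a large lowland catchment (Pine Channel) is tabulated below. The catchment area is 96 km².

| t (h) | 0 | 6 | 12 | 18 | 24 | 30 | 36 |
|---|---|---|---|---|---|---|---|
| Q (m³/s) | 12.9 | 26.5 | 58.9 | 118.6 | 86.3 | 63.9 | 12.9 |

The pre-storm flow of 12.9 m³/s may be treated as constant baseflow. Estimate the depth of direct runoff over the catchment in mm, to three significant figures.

Direct runoff: 0.0, 13.6, 46.0, 105.7, 73.4, 51.0, 0.0 m³/s; ΣQ_DR = 289.7 m³/s.
V = ΣQ_DR · Δt = 289.7 × 21600 s = 6.258 × 10^6 m³.
Over A = 96 km², depth = V / A = 65.2 mm.

d ≈ 65.2 mm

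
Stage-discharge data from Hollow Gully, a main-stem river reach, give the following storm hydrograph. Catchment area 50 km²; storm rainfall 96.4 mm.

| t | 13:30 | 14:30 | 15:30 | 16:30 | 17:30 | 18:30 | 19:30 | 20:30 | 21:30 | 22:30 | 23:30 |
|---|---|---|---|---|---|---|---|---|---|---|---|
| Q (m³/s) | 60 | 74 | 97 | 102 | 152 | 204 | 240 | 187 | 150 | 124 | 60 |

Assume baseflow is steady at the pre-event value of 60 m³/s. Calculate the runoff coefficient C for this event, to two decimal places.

ΣQ_DR = 790.0 m³/s; V = ΣQ_DR·Δt = 2.844 × 10^6 m³.
Runoff depth d = V / A = 56.88 mm.
C = d / P = 56.88 / 96.4 = 0.59.

C ≈ 0.59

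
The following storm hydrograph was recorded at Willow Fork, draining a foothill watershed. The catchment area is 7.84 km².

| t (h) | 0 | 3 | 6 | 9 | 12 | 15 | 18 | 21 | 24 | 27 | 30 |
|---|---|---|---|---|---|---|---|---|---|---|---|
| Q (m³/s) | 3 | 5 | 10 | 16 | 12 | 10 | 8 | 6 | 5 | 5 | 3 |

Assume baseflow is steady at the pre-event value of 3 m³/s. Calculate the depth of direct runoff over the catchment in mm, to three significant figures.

d ≈ 68.9 mm

Direct runoff: 0.0, 2.0, 7.0, 13.0, 9.0, 7.0, 5.0, 3.0, 2.0, 2.0, 0.0 m³/s; ΣQ_DR = 50.00 m³/s.
V = ΣQ_DR · Δt = 50.00 × 10800 s = 5.400 × 10^5 m³.
Over A = 7.84 km², depth = V / A = 68.9 mm.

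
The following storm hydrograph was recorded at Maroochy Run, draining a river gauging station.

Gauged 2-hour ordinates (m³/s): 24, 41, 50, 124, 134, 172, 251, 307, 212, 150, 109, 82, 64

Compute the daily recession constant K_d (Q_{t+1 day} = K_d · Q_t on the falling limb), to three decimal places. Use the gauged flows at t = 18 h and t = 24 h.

K_d ≈ 0.033

Between t = 18 h and t = 24 h the flow falls from 150 to 64 m³/s over 3×2 h = 6 h.
Per-interval ratio K = (64/150)^(1/3) = 0.7528; K_d = K^(24/2) = 0.033.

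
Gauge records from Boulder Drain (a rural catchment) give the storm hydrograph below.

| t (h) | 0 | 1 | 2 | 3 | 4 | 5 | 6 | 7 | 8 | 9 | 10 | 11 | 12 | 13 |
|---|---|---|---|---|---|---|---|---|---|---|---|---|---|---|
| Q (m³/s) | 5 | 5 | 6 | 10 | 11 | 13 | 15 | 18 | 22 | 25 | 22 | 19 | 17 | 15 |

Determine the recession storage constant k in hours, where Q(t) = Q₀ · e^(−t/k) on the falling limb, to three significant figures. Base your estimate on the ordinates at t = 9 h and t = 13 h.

k ≈ 7.83 h

On the falling limb, Q drops from 25 to 15 m³/s between t = 9 h and t = 13 h (Δt = 4 h).
k = −Δt / ln(Q₂/Q₁) = −4 / ln(15/25) = 7.83 h.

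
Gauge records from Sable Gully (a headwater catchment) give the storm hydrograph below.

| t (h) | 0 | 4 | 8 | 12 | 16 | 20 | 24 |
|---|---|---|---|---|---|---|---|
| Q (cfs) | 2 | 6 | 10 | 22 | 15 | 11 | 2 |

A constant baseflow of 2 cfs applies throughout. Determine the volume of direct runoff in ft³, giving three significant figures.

Direct-runoff ordinates (Q − Q_b): 0.0, 4.0, 8.0, 20.0, 13.0, 9.0, 0.0 cfs.
ΣQ_DR = 54.00 cfs.
With Δt = 4 h = 14400 s, V = ΣQ_DR · Δt = 54.00 × 14400 = 7.78 × 10^5 ft³.

V ≈ 7.78 × 10^5 ft³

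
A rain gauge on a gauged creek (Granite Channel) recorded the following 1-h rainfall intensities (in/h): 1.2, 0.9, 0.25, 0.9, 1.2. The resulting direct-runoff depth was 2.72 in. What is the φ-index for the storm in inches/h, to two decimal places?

φ ≈ 0.37 in/h

Only the 4 blocks with intensity above φ contribute runoff: 1.2, 0.9, 0.9, 1.2 in/h.
Σ(I−φ)·Δt = d  ⇒  (1.2+0.9+0.9+1.2 − 4φ)·1 = 2.72
φ = (4.200 − 2.72/1) / 4 = 0.37 in/h.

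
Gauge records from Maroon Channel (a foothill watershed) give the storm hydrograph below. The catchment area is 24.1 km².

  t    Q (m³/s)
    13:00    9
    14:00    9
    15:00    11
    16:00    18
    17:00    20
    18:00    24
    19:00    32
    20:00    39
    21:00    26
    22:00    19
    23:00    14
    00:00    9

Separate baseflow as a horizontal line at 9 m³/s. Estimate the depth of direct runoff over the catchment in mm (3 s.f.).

d ≈ 18.2 mm

Direct runoff: 0.0, 0.0, 2.0, 9.0, 11.0, 15.0, 23.0, 30.0, 17.0, 10.0, 5.0, 0.0 m³/s; ΣQ_DR = 122.0 m³/s.
V = ΣQ_DR · Δt = 122.0 × 3600 s = 4.392 × 10^5 m³.
Over A = 24.1 km², depth = V / A = 18.2 mm.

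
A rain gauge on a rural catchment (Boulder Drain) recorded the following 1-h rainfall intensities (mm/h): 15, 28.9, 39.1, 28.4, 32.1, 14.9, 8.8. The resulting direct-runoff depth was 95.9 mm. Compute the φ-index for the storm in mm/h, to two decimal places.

φ ≈ 10.42 mm/h

Only the 6 blocks with intensity above φ contribute runoff: 15, 28.9, 39.1, 28.4, 32.1, 14.9 mm/h.
Σ(I−φ)·Δt = d  ⇒  (15+28.9+39.1+28.4+32.1+14.9 − 6φ)·1 = 95.9
φ = (158.4 − 95.9/1) / 6 = 10.42 mm/h.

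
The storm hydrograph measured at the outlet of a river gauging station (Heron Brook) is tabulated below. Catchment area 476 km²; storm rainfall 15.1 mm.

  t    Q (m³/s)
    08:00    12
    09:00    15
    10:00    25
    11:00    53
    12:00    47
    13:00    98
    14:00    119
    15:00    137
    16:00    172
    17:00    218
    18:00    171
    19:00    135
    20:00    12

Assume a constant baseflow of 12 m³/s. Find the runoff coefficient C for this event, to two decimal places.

ΣQ_DR = 1058 m³/s; V = ΣQ_DR·Δt = 3.809 × 10^6 m³.
Runoff depth d = V / A = 8.002 mm.
C = d / P = 8.002 / 15.1 = 0.53.

C ≈ 0.53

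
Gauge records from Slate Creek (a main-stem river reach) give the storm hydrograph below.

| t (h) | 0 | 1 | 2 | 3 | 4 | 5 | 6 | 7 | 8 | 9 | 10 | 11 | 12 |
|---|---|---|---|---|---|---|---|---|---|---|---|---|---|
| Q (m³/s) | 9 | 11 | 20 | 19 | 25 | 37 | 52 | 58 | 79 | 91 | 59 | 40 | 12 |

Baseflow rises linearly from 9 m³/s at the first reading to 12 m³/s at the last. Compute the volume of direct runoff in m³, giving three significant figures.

V ≈ 1.35 × 10^6 m³

Direct-runoff ordinates (Q − Q_b): 0.00, 1.75, 10.50, 9.25, 15.00, 26.75, 41.50, 47.25, 68.00, 79.75, 47.50, 28.25, 0.00 m³/s.
ΣQ_DR = 375.5 m³/s.
With Δt = 1 h = 3600 s, V = ΣQ_DR · Δt = 375.5 × 3600 = 1.35 × 10^6 m³.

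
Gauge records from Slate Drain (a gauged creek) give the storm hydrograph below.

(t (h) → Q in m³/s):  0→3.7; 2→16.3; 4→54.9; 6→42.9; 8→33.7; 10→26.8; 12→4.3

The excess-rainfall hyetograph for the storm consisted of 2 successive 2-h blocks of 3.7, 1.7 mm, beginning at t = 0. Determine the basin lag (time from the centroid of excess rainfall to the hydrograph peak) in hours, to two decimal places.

t_L ≈ 2.37 h

Centroid of excess rainfall: t_c = Σ P_i·t̄_i / ΣP_i = 1.6296 h (block centres at 1, 3 h).
Hydrograph peak occurs at t = 4 h, so basin lag t_L = 4 − 1.6296 = 2.37 h.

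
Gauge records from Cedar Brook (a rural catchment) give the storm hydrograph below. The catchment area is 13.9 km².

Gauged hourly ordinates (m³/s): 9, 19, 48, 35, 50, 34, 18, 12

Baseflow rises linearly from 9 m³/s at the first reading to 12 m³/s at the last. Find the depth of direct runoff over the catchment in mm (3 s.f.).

Direct runoff: 0.00, 9.57, 38.14, 24.71, 39.29, 22.86, 6.43, 0.00 m³/s; ΣQ_DR = 141.0 m³/s.
V = ΣQ_DR · Δt = 141.0 × 3600 s = 5.076 × 10^5 m³.
Over A = 13.9 km², depth = V / A = 36.5 mm.

d ≈ 36.5 mm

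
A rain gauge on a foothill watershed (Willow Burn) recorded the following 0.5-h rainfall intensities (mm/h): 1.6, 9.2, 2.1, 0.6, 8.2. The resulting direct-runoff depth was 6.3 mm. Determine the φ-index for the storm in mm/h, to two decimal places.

φ ≈ 2.40 mm/h

Only the 2 blocks with intensity above φ contribute runoff: 9.2, 8.2 mm/h.
Σ(I−φ)·Δt = d  ⇒  (9.2+8.2 − 2φ)·0.5 = 6.3
φ = (17.40 − 6.3/0.5) / 2 = 2.40 mm/h.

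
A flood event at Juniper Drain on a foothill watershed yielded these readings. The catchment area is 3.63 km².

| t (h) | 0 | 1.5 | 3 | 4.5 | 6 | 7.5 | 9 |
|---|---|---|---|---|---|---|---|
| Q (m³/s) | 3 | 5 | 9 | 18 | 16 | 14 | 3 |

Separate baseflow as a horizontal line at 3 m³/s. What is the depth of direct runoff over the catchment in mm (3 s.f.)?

Direct runoff: 0.0, 2.0, 6.0, 15.0, 13.0, 11.0, 0.0 m³/s; ΣQ_DR = 47.00 m³/s.
V = ΣQ_DR · Δt = 47.00 × 5400 s = 2.538 × 10^5 m³.
Over A = 3.63 km², depth = V / A = 69.9 mm.

d ≈ 69.9 mm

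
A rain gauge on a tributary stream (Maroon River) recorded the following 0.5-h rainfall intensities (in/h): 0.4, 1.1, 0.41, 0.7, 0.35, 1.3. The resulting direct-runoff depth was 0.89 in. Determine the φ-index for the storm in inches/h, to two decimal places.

φ ≈ 0.44 in/h

Only the 3 blocks with intensity above φ contribute runoff: 1.1, 0.7, 1.3 in/h.
Σ(I−φ)·Δt = d  ⇒  (1.1+0.7+1.3 − 3φ)·0.5 = 0.89
φ = (3.100 − 0.89/0.5) / 3 = 0.44 in/h.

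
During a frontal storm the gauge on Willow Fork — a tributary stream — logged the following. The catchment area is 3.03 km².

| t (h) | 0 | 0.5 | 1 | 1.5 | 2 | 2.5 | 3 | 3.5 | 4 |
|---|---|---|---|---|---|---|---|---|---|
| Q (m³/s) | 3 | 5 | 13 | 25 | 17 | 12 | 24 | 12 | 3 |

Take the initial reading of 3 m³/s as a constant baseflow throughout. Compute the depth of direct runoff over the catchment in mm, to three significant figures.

d ≈ 51.7 mm

Direct runoff: 0.0, 2.0, 10.0, 22.0, 14.0, 9.0, 21.0, 9.0, 0.0 m³/s; ΣQ_DR = 87.00 m³/s.
V = ΣQ_DR · Δt = 87.00 × 1800 s = 1.566 × 10^5 m³.
Over A = 3.03 km², depth = V / A = 51.7 mm.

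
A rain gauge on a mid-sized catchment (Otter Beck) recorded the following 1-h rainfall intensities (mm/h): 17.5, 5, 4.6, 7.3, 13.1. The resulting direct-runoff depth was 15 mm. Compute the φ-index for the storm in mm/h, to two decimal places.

φ ≈ 7.80 mm/h

Only the 2 blocks with intensity above φ contribute runoff: 17.5, 13.1 mm/h.
Σ(I−φ)·Δt = d  ⇒  (17.5+13.1 − 2φ)·1 = 15
φ = (30.60 − 15/1) / 2 = 7.80 mm/h.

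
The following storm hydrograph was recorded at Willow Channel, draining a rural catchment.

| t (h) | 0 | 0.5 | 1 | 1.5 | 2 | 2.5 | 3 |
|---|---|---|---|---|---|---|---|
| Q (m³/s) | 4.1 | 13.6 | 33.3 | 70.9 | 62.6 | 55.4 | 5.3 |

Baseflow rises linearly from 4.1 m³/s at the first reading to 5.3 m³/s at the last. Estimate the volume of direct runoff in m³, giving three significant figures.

V ≈ 3.82 × 10^5 m³

Direct-runoff ordinates (Q − Q_b): 0.00, 9.30, 28.80, 66.20, 57.70, 50.30, 0.00 m³/s.
ΣQ_DR = 212.3 m³/s.
With Δt = 0.5 h = 1800 s, V = ΣQ_DR · Δt = 212.3 × 1800 = 3.82 × 10^5 m³.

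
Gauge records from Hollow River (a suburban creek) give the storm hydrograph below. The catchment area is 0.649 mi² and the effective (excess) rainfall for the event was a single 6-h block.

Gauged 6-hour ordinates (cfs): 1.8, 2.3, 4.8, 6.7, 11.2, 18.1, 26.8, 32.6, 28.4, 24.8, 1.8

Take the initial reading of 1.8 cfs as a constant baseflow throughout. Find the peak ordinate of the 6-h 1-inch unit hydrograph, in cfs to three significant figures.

U_p ≈ 15.4 cfs

Direct runoff: 0.0, 0.5, 3.0, 4.9, 9.4, 16.3, 25.0, 30.8, 26.6, 23.0, 0.0 cfs; ΣQ_DR = 139.5 cfs, peak = 30.8 cfs.
Runoff depth d = ΣQ_DR·Δt / A = 139.5 × 21600 / (0.649 mi²) = 1.998 in.
The 1-inch UH is the DRH scaled by (1 in)/d, so U_p = 30.8 × 1/1.998 = 15.4 cfs.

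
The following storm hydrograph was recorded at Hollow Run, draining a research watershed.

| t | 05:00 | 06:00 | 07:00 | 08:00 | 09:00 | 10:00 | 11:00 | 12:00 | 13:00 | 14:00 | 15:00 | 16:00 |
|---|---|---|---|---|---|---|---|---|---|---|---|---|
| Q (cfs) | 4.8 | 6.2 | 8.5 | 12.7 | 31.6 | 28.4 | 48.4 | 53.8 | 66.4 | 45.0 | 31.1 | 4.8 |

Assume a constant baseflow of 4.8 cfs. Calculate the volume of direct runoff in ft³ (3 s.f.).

V ≈ 1.02 × 10^6 ft³

Direct-runoff ordinates (Q − Q_b): 0.0, 1.4, 3.7, 7.9, 26.8, 23.6, 43.6, 49.0, 61.6, 40.2, 26.3, 0.0 cfs.
ΣQ_DR = 284.1 cfs.
With Δt = 1 h = 3600 s, V = ΣQ_DR · Δt = 284.1 × 3600 = 1.02 × 10^6 ft³.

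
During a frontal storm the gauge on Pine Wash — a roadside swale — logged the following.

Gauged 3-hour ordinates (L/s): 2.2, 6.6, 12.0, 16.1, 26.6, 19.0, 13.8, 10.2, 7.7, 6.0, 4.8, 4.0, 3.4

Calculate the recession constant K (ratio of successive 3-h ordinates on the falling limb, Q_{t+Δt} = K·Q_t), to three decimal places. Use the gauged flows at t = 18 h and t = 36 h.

K ≈ 0.792

Using the recession-limb readings at t = 18 h and t = 36 h: Q falls from 13.8 to 3.4 L/s over 6 intervals.
K = (Q₂/Q₁)^(1/6) = (3.4/13.8)^(1/6) = 0.792.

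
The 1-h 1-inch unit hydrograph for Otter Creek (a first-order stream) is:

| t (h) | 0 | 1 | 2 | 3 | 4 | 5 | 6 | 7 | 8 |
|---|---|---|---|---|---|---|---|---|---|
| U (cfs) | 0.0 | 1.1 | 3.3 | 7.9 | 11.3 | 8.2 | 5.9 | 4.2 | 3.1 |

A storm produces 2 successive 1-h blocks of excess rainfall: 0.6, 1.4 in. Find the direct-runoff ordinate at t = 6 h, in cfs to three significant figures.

Q ≈ 15.0 cfs

By discrete convolution, Q_j = Σ (P_i / 1 in) · U_{j−i}.
At t = 6 h (j=6): Q = (0.6/1)·5.9 + (1.4/1)·8.2 = 15.0 cfs.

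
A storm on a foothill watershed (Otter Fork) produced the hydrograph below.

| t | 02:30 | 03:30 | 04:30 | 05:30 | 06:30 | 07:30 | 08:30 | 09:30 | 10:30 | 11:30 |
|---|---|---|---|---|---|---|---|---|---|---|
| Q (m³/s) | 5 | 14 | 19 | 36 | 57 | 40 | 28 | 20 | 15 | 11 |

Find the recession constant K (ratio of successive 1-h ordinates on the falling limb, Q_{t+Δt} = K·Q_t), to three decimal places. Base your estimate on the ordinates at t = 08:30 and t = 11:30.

K ≈ 0.732

Using the recession-limb readings at t = 08:30 and t = 11:30: Q falls from 28 to 11 m³/s over 3 intervals.
K = (Q₂/Q₁)^(1/3) = (11/28)^(1/3) = 0.732.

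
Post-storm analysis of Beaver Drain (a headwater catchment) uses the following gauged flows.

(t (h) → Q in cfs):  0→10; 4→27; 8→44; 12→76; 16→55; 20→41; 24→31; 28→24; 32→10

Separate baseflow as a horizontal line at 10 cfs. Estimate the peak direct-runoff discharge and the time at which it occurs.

Subtracting baseflow gives direct-runoff ordinates: 0.0, 17.0, 34.0, 66.0, 45.0, 31.0, 21.0, 14.0, 0.0 cfs.
The maximum is 66.0 cfs, occurring at the reading for t = 12 h.

Q_p = 66.0 cfs at t = 12 h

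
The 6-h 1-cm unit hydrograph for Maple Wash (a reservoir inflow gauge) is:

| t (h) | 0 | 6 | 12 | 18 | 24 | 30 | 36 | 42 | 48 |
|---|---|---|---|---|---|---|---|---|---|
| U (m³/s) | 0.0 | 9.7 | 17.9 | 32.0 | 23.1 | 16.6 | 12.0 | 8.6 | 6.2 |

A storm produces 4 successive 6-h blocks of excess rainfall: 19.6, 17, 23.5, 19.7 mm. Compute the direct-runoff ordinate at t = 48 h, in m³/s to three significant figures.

Q ≈ 87.7 m³/s

By discrete convolution, Q_j = Σ (P_i / 10 mm) · U_{j−i}.
At t = 48 h (j=8): Q = (19.6/10)·6.2 + (17/10)·8.6 + (23.5/10)·12.0 + (19.7/10)·16.6 = 87.7 m³/s.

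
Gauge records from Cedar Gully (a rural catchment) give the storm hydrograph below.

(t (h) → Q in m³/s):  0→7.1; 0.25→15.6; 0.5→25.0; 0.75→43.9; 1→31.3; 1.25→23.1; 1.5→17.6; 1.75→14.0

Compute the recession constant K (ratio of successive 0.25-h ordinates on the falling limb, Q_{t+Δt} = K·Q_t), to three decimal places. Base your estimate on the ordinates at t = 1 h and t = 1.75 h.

K ≈ 0.765

Using the recession-limb readings at t = 1 h and t = 1.75 h: Q falls from 31.3 to 14.0 m³/s over 3 intervals.
K = (Q₂/Q₁)^(1/3) = (14.0/31.3)^(1/3) = 0.765.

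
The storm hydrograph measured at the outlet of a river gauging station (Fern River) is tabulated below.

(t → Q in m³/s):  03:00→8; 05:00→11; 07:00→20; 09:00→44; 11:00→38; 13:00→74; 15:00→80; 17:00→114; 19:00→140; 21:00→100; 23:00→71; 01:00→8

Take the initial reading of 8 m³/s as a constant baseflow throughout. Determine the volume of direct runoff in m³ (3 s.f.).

V ≈ 4.41 × 10^6 m³

Direct-runoff ordinates (Q − Q_b): 0.0, 3.0, 12.0, 36.0, 30.0, 66.0, 72.0, 106.0, 132.0, 92.0, 63.0, 0.0 m³/s.
ΣQ_DR = 612.0 m³/s.
With Δt = 2 h = 7200 s, V = ΣQ_DR · Δt = 612.0 × 7200 = 4.41 × 10^6 m³.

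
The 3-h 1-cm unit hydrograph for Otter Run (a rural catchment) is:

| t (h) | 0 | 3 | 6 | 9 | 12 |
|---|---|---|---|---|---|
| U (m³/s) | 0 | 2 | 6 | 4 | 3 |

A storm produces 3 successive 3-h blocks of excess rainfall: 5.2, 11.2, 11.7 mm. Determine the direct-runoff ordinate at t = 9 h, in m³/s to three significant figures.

Q ≈ 11.1 m³/s

By discrete convolution, Q_j = Σ (P_i / 10 mm) · U_{j−i}.
At t = 9 h (j=3): Q = (5.2/10)·4 + (11.2/10)·6 + (11.7/10)·2 = 11.1 m³/s.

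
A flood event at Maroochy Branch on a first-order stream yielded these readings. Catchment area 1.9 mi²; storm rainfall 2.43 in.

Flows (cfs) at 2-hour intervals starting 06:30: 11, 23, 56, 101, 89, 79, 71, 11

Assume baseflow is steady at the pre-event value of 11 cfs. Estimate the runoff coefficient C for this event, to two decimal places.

ΣQ_DR = 353.0 cfs; V = ΣQ_DR·Δt = 2.542 × 10^6 ft³.
Runoff depth d = V / A = 0.5758 in.
C = d / P = 0.5758 / 2.43 = 0.24.

C ≈ 0.24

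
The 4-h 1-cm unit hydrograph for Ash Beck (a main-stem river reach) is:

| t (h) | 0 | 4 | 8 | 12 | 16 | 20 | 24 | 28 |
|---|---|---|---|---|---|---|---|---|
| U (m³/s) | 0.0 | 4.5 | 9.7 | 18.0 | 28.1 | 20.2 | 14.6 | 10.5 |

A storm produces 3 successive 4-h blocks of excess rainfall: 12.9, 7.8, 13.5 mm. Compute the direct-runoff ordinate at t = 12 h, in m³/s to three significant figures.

By discrete convolution, Q_j = Σ (P_i / 10 mm) · U_{j−i}.
At t = 12 h (j=3): Q = (12.9/10)·18.0 + (7.8/10)·9.7 + (13.5/10)·4.5 = 36.9 m³/s.

Q ≈ 36.9 m³/s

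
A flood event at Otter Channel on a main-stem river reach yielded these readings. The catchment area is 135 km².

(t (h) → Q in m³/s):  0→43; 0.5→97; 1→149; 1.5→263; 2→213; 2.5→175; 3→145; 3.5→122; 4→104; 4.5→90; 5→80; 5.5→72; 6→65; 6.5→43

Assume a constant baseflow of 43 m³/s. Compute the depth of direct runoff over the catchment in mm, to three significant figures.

Direct runoff: 0.0, 54.0, 106.0, 220.0, 170.0, 132.0, 102.0, 79.0, 61.0, 47.0, 37.0, 29.0, 22.0, 0.0 m³/s; ΣQ_DR = 1059 m³/s.
V = ΣQ_DR · Δt = 1059 × 1800 s = 1.906 × 10^6 m³.
Over A = 135 km², depth = V / A = 14.1 mm.

d ≈ 14.1 mm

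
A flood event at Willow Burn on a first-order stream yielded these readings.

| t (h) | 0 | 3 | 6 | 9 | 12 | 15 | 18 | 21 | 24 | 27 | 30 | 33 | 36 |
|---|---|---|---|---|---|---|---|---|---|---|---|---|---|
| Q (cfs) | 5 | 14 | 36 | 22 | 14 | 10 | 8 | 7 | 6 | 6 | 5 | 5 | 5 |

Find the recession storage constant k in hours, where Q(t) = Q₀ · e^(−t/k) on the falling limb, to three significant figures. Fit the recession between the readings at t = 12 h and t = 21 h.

k ≈ 13.0 h

On the falling limb, Q drops from 14 to 7 cfs between t = 12 h and t = 21 h (Δt = 9 h).
k = −Δt / ln(Q₂/Q₁) = −9 / ln(7/14) = 13.0 h.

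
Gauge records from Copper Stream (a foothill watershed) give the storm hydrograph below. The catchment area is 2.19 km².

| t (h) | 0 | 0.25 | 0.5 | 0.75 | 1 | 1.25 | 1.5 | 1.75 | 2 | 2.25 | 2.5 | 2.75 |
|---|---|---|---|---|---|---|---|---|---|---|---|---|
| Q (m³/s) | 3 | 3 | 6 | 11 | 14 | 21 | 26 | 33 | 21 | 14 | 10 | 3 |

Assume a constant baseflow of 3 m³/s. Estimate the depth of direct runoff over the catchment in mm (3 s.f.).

d ≈ 53.0 mm

Direct runoff: 0.0, 0.0, 3.0, 8.0, 11.0, 18.0, 23.0, 30.0, 18.0, 11.0, 7.0, 0.0 m³/s; ΣQ_DR = 129.0 m³/s.
V = ΣQ_DR · Δt = 129.0 × 900 s = 1.161 × 10^5 m³.
Over A = 2.19 km², depth = V / A = 53.0 mm.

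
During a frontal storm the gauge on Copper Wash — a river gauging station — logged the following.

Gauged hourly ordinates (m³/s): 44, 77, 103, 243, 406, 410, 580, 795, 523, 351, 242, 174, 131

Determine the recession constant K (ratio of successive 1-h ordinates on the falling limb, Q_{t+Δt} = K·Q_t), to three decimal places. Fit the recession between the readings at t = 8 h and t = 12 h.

K ≈ 0.707

Using the recession-limb readings at t = 8 h and t = 12 h: Q falls from 523 to 131 m³/s over 4 intervals.
K = (Q₂/Q₁)^(1/4) = (131/523)^(1/4) = 0.707.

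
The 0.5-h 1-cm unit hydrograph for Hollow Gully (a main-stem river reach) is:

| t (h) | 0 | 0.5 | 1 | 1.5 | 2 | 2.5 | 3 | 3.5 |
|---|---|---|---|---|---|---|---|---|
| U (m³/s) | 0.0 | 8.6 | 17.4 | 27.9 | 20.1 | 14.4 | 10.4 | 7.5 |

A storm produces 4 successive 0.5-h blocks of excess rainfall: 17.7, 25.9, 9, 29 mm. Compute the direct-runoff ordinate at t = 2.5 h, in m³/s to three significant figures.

By discrete convolution, Q_j = Σ (P_i / 10 mm) · U_{j−i}.
At t = 2.5 h (j=5): Q = (17.7/10)·14.4 + (25.9/10)·20.1 + (9/10)·27.9 + (29/10)·17.4 = 153 m³/s.

Q ≈ 153 m³/s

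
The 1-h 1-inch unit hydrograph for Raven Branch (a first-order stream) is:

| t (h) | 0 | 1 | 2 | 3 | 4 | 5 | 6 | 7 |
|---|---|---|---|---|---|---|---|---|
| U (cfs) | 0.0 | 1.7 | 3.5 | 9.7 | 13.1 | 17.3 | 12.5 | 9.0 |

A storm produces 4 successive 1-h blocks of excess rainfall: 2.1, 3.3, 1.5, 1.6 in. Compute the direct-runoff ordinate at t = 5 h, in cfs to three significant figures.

Q ≈ 99.7 cfs

By discrete convolution, Q_j = Σ (P_i / 1 in) · U_{j−i}.
At t = 5 h (j=5): Q = (2.1/1)·17.3 + (3.3/1)·13.1 + (1.5/1)·9.7 + (1.6/1)·3.5 = 99.7 cfs.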